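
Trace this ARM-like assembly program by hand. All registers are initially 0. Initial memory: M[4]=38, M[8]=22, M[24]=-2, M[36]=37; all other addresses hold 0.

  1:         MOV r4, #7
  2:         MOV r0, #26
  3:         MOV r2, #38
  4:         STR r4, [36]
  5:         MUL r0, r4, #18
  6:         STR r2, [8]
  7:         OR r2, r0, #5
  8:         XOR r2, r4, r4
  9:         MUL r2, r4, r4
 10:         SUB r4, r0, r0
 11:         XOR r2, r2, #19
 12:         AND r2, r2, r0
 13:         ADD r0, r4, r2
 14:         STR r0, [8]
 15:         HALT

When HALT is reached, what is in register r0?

34

r4=7
r0=26
r2=38
STR r4, [36] → M[36]=7
r0=7*18=126
STR r2, [8] → M[8]=38
r2=126|5=127
r2=7^7=0
r2=7*7=49
r4=126-126=0
r2=49^19=34
r2=34&126=34
r0=0+34=34
STR r0, [8] → M[8]=34
halt.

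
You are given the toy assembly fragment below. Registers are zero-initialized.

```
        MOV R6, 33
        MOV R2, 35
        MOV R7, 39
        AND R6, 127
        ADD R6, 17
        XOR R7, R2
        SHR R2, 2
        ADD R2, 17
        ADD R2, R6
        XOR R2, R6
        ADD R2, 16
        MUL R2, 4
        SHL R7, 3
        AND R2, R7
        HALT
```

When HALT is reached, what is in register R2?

after MOV R6, 33: R6=33
after MOV R2, 35: R2=35
after MOV R7, 39: R7=39
after AND R6, 127: R6=33&127=33
after ADD R6, 17: R6=33+17=50
after XOR R7, R2: R7=39^35=4
after SHR R2, 2: R2=35>>2=8
after ADD R2, 17: R2=8+17=25
after ADD R2, R6: R2=25+50=75
after XOR R2, R6: R2=75^50=121
after ADD R2, 16: R2=121+16=137
after MUL R2, 4: R2=137*4=548
after SHL R7, 3: R7=4<<3=32
after AND R2, R7: R2=548&32=32
halt.

32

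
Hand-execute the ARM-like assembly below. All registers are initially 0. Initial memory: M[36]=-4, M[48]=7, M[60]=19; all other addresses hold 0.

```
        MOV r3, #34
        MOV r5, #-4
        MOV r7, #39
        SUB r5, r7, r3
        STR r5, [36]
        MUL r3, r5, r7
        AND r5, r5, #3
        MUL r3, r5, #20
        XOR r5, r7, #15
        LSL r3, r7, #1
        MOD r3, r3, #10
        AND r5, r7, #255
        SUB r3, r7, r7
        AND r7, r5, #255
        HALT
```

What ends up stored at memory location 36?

MOV r3, #34 → r3=34
MOV r5, #-4 → r5=-4
MOV r7, #39 → r7=39
SUB r5, r7, r3 → r5=39-34=5
STR r5, [36] → M[36]=5
MUL r3, r5, r7 → r3=5*39=195
AND r5, r5, #3 → r5=5&3=1
MUL r3, r5, #20 → r3=1*20=20
XOR r5, r7, #15 → r5=39^15=40
LSL r3, r7, #1 → r3=39<<1=78
MOD r3, r3, #10 → r3=78%10=8
AND r5, r7, #255 → r5=39&255=39
SUB r3, r7, r7 → r3=39-39=0
AND r7, r5, #255 → r7=39&255=39
halt.

5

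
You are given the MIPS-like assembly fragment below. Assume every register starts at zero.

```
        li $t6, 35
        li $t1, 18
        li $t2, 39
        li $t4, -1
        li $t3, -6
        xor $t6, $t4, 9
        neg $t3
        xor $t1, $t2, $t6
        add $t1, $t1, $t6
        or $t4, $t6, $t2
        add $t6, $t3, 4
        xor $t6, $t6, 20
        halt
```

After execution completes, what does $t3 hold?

li $t6, 35 → $t6=35
li $t1, 18 → $t1=18
li $t2, 39 → $t2=39
li $t4, -1 → $t4=-1
li $t3, -6 → $t3=-6
xor $t6, $t4, 9 → $t6=(-1)^9=-10
neg $t3 → $t3=-(-6)=6
xor $t1, $t2, $t6 → $t1=39^(-10)=-47
add $t1, $t1, $t6 → $t1=(-47)+(-10)=-57
or $t4, $t6, $t2 → $t4=(-10)|39=-9
add $t6, $t3, 4 → $t6=6+4=10
xor $t6, $t6, 20 → $t6=10^20=30
halt.

6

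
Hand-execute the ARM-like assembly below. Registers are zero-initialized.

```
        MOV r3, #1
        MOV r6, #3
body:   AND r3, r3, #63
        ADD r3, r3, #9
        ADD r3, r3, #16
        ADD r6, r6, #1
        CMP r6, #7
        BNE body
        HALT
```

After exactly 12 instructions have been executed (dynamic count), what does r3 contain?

51

MOV r3, #1 → r3=1
MOV r6, #3 → r6=3
AND r3, r3, #63 → r3=1&63=1
ADD r3, r3, #9 → r3=1+9=10
ADD r3, r3, #16 → r3=10+16=26
ADD r6, r6, #1 → r6=3+1=4
CMP r6, #7  (cmp 4,7)
BNE body: taken
AND r3, r3, #63 → r3=26&63=26
ADD r3, r3, #9 → r3=26+9=35
ADD r3, r3, #16 → r3=35+16=51
ADD r6, r6, #1 → r6=4+1=5
After step 12: r3 = 51.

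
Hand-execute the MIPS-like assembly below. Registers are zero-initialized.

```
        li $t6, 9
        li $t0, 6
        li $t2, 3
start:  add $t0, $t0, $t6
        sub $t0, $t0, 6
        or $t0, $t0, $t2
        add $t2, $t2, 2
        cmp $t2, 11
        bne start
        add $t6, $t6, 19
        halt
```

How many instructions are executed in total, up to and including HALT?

$t6=9
$t0=6
$t2=3
$t0=6+9=15
$t0=15-6=9
$t0=9|3=11
$t2=3+2=5
cmp $t2, 11  (cmp 5,11)
bne start: taken
$t0=11+9=20
$t0=20-6=14
$t0=14|5=15
$t2=5+2=7
cmp $t2, 11  (cmp 7,11)
bne start: taken
$t0=15+9=24
$t0=24-6=18
$t0=18|7=23
$t2=7+2=9
cmp $t2, 11  (cmp 9,11)
bne start: taken
$t0=23+9=32
$t0=32-6=26
$t0=26|9=27
$t2=9+2=11
cmp $t2, 11  (cmp 11,11)
bne start: not taken
$t6=9+19=28
halt.
Total executed instructions: 29.

29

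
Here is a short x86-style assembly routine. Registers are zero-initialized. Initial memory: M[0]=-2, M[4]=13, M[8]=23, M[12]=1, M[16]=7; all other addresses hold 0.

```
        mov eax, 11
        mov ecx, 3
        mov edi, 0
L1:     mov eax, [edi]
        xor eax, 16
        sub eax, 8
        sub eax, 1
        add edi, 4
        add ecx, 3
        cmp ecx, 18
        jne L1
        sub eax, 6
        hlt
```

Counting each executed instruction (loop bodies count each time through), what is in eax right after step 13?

29

mov eax, 11 → eax=11
mov ecx, 3 → ecx=3
mov edi, 0 → edi=0
mov eax, [edi] → eax=M[0]=-2
xor eax, 16 → eax=(-2)^16=-18
sub eax, 8 → eax=(-18)-8=-26
sub eax, 1 → eax=(-26)-1=-27
add edi, 4 → edi=0+4=4
add ecx, 3 → ecx=3+3=6
cmp ecx, 18  (cmp 6,18)
jne L1: taken
mov eax, [edi] → eax=M[4]=13
xor eax, 16 → eax=13^16=29
After step 13: eax = 29.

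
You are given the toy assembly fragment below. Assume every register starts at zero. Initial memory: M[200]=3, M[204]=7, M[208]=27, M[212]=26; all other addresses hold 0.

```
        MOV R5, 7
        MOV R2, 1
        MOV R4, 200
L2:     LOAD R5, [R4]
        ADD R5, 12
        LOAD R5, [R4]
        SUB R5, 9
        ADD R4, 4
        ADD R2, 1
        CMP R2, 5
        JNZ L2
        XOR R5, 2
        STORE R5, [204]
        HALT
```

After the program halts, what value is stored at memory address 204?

R5=7
R2=1
R4=200
R5=M[200]=3
R5=3+12=15
R5=M[200]=3
R5=3-9=-6
R4=200+4=204
R2=1+1=2
CMP R2, 5  (cmp 2,5)
JNZ L2: taken
R5=M[204]=7
R5=7+12=19
R5=M[204]=7
R5=7-9=-2
R4=204+4=208
R2=2+1=3
CMP R2, 5  (cmp 3,5)
JNZ L2: taken
R5=M[208]=27
R5=27+12=39
R5=M[208]=27
R5=27-9=18
R4=208+4=212
R2=3+1=4
CMP R2, 5  (cmp 4,5)
JNZ L2: taken
R5=M[212]=26
R5=26+12=38
R5=M[212]=26
R5=26-9=17
R4=212+4=216
R2=4+1=5
CMP R2, 5  (cmp 5,5)
JNZ L2: not taken
R5=17^2=19
STORE R5, [204] → M[204]=19
halt.

19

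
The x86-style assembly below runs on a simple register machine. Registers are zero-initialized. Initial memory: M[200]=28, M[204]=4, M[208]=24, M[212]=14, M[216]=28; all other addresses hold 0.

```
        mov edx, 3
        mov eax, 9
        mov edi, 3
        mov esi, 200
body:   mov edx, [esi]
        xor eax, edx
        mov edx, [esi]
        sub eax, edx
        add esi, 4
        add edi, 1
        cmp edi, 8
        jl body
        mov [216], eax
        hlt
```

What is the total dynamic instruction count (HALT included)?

46

edx=3
eax=9
edi=3
esi=200
edx=M[200]=28
eax=9^28=21
edx=M[200]=28
eax=21-28=-7
esi=200+4=204
edi=3+1=4
cmp edi, 8  (cmp 4,8)
jl body: taken
edx=M[204]=4
eax=(-7)^4=-3
edx=M[204]=4
eax=(-3)-4=-7
esi=204+4=208
edi=4+1=5
cmp edi, 8  (cmp 5,8)
jl body: taken
edx=M[208]=24
eax=(-7)^24=-31
edx=M[208]=24
eax=(-31)-24=-55
esi=208+4=212
edi=5+1=6
cmp edi, 8  (cmp 6,8)
jl body: taken
edx=M[212]=14
eax=(-55)^14=-57
edx=M[212]=14
eax=(-57)-14=-71
esi=212+4=216
edi=6+1=7
cmp edi, 8  (cmp 7,8)
jl body: taken
edx=M[216]=28
eax=(-71)^28=-91
edx=M[216]=28
eax=(-91)-28=-119
esi=216+4=220
edi=7+1=8
cmp edi, 8  (cmp 8,8)
jl body: not taken
mov [216], eax → M[216]=-119
halt.
Total executed instructions: 46.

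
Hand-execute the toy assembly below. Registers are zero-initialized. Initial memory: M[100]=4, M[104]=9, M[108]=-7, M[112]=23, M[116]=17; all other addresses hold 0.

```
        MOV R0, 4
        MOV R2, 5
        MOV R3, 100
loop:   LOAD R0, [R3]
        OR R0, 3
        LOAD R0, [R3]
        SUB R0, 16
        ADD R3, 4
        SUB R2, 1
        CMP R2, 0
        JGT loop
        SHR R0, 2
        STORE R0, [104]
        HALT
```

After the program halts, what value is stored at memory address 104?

0

MOV R0, 4 → R0=4
MOV R2, 5 → R2=5
MOV R3, 100 → R3=100
LOAD R0, [R3] → R0=M[100]=4
OR R0, 3 → R0=4|3=7
LOAD R0, [R3] → R0=M[100]=4
SUB R0, 16 → R0=4-16=-12
ADD R3, 4 → R3=100+4=104
SUB R2, 1 → R2=5-1=4
CMP R2, 0  (cmp 4,0)
JGT loop: taken
LOAD R0, [R3] → R0=M[104]=9
OR R0, 3 → R0=9|3=11
LOAD R0, [R3] → R0=M[104]=9
SUB R0, 16 → R0=9-16=-7
ADD R3, 4 → R3=104+4=108
SUB R2, 1 → R2=4-1=3
CMP R2, 0  (cmp 3,0)
JGT loop: taken
LOAD R0, [R3] → R0=M[108]=-7
OR R0, 3 → R0=(-7)|3=-5
LOAD R0, [R3] → R0=M[108]=-7
SUB R0, 16 → R0=(-7)-16=-23
ADD R3, 4 → R3=108+4=112
SUB R2, 1 → R2=3-1=2
CMP R2, 0  (cmp 2,0)
JGT loop: taken
LOAD R0, [R3] → R0=M[112]=23
OR R0, 3 → R0=23|3=23
LOAD R0, [R3] → R0=M[112]=23
SUB R0, 16 → R0=23-16=7
ADD R3, 4 → R3=112+4=116
SUB R2, 1 → R2=2-1=1
CMP R2, 0  (cmp 1,0)
JGT loop: taken
LOAD R0, [R3] → R0=M[116]=17
OR R0, 3 → R0=17|3=19
LOAD R0, [R3] → R0=M[116]=17
SUB R0, 16 → R0=17-16=1
ADD R3, 4 → R3=116+4=120
SUB R2, 1 → R2=1-1=0
CMP R2, 0  (cmp 0,0)
JGT loop: not taken
SHR R0, 2 → R0=1>>2=0
STORE R0, [104] → M[104]=0
halt.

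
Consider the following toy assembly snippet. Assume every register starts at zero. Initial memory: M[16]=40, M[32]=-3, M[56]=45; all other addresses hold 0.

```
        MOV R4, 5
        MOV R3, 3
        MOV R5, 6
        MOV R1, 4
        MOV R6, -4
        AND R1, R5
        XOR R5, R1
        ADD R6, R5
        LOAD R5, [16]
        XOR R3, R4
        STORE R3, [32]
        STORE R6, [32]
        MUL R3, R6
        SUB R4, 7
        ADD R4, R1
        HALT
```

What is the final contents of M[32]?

R4=5
R3=3
R5=6
R1=4
R6=-4
R1=4&6=4
R5=6^4=2
R6=(-4)+2=-2
R5=M[16]=40
R3=3^5=6
STORE R3, [32] → M[32]=6
STORE R6, [32] → M[32]=-2
R3=6*(-2)=-12
R4=5-7=-2
R4=(-2)+4=2
halt.

-2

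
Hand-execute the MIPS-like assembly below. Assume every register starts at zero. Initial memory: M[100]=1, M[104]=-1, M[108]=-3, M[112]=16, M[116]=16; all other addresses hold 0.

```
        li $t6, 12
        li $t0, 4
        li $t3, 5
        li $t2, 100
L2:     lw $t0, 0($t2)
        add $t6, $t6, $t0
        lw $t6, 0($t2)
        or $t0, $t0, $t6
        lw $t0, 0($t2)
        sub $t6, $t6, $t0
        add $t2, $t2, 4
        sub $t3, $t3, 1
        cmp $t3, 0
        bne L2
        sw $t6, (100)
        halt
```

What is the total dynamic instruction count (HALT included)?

56

after li $t6, 12: $t6=12
after li $t0, 4: $t0=4
after li $t3, 5: $t3=5
after li $t2, 100: $t2=100
after lw $t0, 0($t2): $t0=M[100]=1
after add $t6, $t6, $t0: $t6=12+1=13
after lw $t6, 0($t2): $t6=M[100]=1
after or $t0, $t0, $t6: $t0=1|1=1
after lw $t0, 0($t2): $t0=M[100]=1
after sub $t6, $t6, $t0: $t6=1-1=0
after add $t2, $t2, 4: $t2=100+4=104
after sub $t3, $t3, 1: $t3=5-1=4
cmp $t3, 0  (cmp 4,0)
bne L2: taken
after lw $t0, 0($t2): $t0=M[104]=-1
after add $t6, $t6, $t0: $t6=0+(-1)=-1
after lw $t6, 0($t2): $t6=M[104]=-1
after or $t0, $t0, $t6: $t0=(-1)|(-1)=-1
after lw $t0, 0($t2): $t0=M[104]=-1
after sub $t6, $t6, $t0: $t6=(-1)-(-1)=0
after add $t2, $t2, 4: $t2=104+4=108
after sub $t3, $t3, 1: $t3=4-1=3
cmp $t3, 0  (cmp 3,0)
bne L2: taken
after lw $t0, 0($t2): $t0=M[108]=-3
after add $t6, $t6, $t0: $t6=0+(-3)=-3
after lw $t6, 0($t2): $t6=M[108]=-3
after or $t0, $t0, $t6: $t0=(-3)|(-3)=-3
after lw $t0, 0($t2): $t0=M[108]=-3
after sub $t6, $t6, $t0: $t6=(-3)-(-3)=0
after add $t2, $t2, 4: $t2=108+4=112
after sub $t3, $t3, 1: $t3=3-1=2
cmp $t3, 0  (cmp 2,0)
bne L2: taken
after lw $t0, 0($t2): $t0=M[112]=16
after add $t6, $t6, $t0: $t6=0+16=16
after lw $t6, 0($t2): $t6=M[112]=16
after or $t0, $t0, $t6: $t0=16|16=16
after lw $t0, 0($t2): $t0=M[112]=16
after sub $t6, $t6, $t0: $t6=16-16=0
after add $t2, $t2, 4: $t2=112+4=116
after sub $t3, $t3, 1: $t3=2-1=1
cmp $t3, 0  (cmp 1,0)
bne L2: taken
after lw $t0, 0($t2): $t0=M[116]=16
after add $t6, $t6, $t0: $t6=0+16=16
after lw $t6, 0($t2): $t6=M[116]=16
after or $t0, $t0, $t6: $t0=16|16=16
after lw $t0, 0($t2): $t0=M[116]=16
after sub $t6, $t6, $t0: $t6=16-16=0
after add $t2, $t2, 4: $t2=116+4=120
after sub $t3, $t3, 1: $t3=1-1=0
cmp $t3, 0  (cmp 0,0)
bne L2: not taken
sw $t6, (100) → M[100]=0
halt.
Total executed instructions: 56.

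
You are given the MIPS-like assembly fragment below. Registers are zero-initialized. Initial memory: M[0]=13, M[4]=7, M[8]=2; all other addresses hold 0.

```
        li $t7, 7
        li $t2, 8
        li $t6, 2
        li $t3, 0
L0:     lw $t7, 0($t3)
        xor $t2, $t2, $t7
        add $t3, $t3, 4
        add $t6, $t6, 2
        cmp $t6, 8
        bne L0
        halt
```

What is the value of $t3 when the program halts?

$t7=7
$t2=8
$t6=2
$t3=0
$t7=M[0]=13
$t2=8^13=5
$t3=0+4=4
$t6=2+2=4
cmp $t6, 8  (cmp 4,8)
bne L0: taken
$t7=M[4]=7
$t2=5^7=2
$t3=4+4=8
$t6=4+2=6
cmp $t6, 8  (cmp 6,8)
bne L0: taken
$t7=M[8]=2
$t2=2^2=0
$t3=8+4=12
$t6=6+2=8
cmp $t6, 8  (cmp 8,8)
bne L0: not taken
halt.

12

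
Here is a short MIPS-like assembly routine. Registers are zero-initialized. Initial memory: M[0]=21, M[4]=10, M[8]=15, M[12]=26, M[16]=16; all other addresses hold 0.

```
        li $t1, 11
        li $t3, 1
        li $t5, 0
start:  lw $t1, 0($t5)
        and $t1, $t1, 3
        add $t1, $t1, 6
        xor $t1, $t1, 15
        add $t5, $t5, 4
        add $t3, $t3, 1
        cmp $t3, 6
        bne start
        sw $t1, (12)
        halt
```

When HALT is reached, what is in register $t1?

$t1=11
$t3=1
$t5=0
$t1=M[0]=21
$t1=21&3=1
$t1=1+6=7
$t1=7^15=8
$t5=0+4=4
$t3=1+1=2
cmp $t3, 6  (cmp 2,6)
bne start: taken
$t1=M[4]=10
$t1=10&3=2
$t1=2+6=8
$t1=8^15=7
$t5=4+4=8
$t3=2+1=3
cmp $t3, 6  (cmp 3,6)
bne start: taken
$t1=M[8]=15
$t1=15&3=3
$t1=3+6=9
$t1=9^15=6
$t5=8+4=12
$t3=3+1=4
cmp $t3, 6  (cmp 4,6)
bne start: taken
$t1=M[12]=26
$t1=26&3=2
$t1=2+6=8
$t1=8^15=7
$t5=12+4=16
$t3=4+1=5
cmp $t3, 6  (cmp 5,6)
bne start: taken
$t1=M[16]=16
$t1=16&3=0
$t1=0+6=6
$t1=6^15=9
$t5=16+4=20
$t3=5+1=6
cmp $t3, 6  (cmp 6,6)
bne start: not taken
sw $t1, (12) → M[12]=9
halt.

9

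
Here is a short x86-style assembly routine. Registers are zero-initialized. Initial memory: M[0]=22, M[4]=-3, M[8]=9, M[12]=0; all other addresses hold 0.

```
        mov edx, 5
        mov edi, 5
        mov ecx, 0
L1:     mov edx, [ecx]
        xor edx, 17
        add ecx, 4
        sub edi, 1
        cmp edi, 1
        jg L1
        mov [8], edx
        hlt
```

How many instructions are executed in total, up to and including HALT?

after mov edx, 5: edx=5
after mov edi, 5: edi=5
after mov ecx, 0: ecx=0
after mov edx, [ecx]: edx=M[0]=22
after xor edx, 17: edx=22^17=7
after add ecx, 4: ecx=0+4=4
after sub edi, 1: edi=5-1=4
cmp edi, 1  (cmp 4,1)
jg L1: taken
after mov edx, [ecx]: edx=M[4]=-3
after xor edx, 17: edx=(-3)^17=-20
after add ecx, 4: ecx=4+4=8
after sub edi, 1: edi=4-1=3
cmp edi, 1  (cmp 3,1)
jg L1: taken
after mov edx, [ecx]: edx=M[8]=9
after xor edx, 17: edx=9^17=24
after add ecx, 4: ecx=8+4=12
after sub edi, 1: edi=3-1=2
cmp edi, 1  (cmp 2,1)
jg L1: taken
after mov edx, [ecx]: edx=M[12]=0
after xor edx, 17: edx=0^17=17
after add ecx, 4: ecx=12+4=16
after sub edi, 1: edi=2-1=1
cmp edi, 1  (cmp 1,1)
jg L1: not taken
mov [8], edx → M[8]=17
halt.
Total executed instructions: 29.

29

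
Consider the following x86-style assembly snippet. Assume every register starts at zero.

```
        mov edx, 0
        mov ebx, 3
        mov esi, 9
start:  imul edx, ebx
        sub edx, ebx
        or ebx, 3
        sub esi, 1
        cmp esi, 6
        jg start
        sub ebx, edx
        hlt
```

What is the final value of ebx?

42

after mov edx, 0: edx=0
after mov ebx, 3: ebx=3
after mov esi, 9: esi=9
after imul edx, ebx: edx=0*3=0
after sub edx, ebx: edx=0-3=-3
after or ebx, 3: ebx=3|3=3
after sub esi, 1: esi=9-1=8
cmp esi, 6  (cmp 8,6)
jg start: taken
after imul edx, ebx: edx=(-3)*3=-9
after sub edx, ebx: edx=(-9)-3=-12
after or ebx, 3: ebx=3|3=3
after sub esi, 1: esi=8-1=7
cmp esi, 6  (cmp 7,6)
jg start: taken
after imul edx, ebx: edx=(-12)*3=-36
after sub edx, ebx: edx=(-36)-3=-39
after or ebx, 3: ebx=3|3=3
after sub esi, 1: esi=7-1=6
cmp esi, 6  (cmp 6,6)
jg start: not taken
after sub ebx, edx: ebx=3-(-39)=42
halt.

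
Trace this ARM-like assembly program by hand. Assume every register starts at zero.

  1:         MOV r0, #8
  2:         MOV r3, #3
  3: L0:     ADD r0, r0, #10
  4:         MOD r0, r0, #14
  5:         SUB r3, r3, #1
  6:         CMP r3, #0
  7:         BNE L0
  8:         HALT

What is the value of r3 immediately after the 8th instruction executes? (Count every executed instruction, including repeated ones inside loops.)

2

MOV r0, #8 → r0=8
MOV r3, #3 → r3=3
ADD r0, r0, #10 → r0=8+10=18
MOD r0, r0, #14 → r0=18%14=4
SUB r3, r3, #1 → r3=3-1=2
CMP r3, #0  (cmp 2,0)
BNE L0: taken
ADD r0, r0, #10 → r0=4+10=14
After step 8: r3 = 2.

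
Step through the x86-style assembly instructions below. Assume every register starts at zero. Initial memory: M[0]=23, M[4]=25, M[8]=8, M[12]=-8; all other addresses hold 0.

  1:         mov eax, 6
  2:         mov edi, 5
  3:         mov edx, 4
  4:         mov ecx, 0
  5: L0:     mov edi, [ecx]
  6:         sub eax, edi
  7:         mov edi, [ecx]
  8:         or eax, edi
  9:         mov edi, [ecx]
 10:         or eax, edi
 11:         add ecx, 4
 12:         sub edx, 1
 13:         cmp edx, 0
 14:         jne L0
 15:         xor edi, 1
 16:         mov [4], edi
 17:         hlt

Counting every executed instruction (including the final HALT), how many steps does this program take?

47

mov eax, 6 → eax=6
mov edi, 5 → edi=5
mov edx, 4 → edx=4
mov ecx, 0 → ecx=0
mov edi, [ecx] → edi=M[0]=23
sub eax, edi → eax=6-23=-17
mov edi, [ecx] → edi=M[0]=23
or eax, edi → eax=(-17)|23=-1
mov edi, [ecx] → edi=M[0]=23
or eax, edi → eax=(-1)|23=-1
add ecx, 4 → ecx=0+4=4
sub edx, 1 → edx=4-1=3
cmp edx, 0  (cmp 3,0)
jne L0: taken
mov edi, [ecx] → edi=M[4]=25
sub eax, edi → eax=(-1)-25=-26
mov edi, [ecx] → edi=M[4]=25
or eax, edi → eax=(-26)|25=-1
mov edi, [ecx] → edi=M[4]=25
or eax, edi → eax=(-1)|25=-1
add ecx, 4 → ecx=4+4=8
sub edx, 1 → edx=3-1=2
cmp edx, 0  (cmp 2,0)
jne L0: taken
mov edi, [ecx] → edi=M[8]=8
sub eax, edi → eax=(-1)-8=-9
mov edi, [ecx] → edi=M[8]=8
or eax, edi → eax=(-9)|8=-1
mov edi, [ecx] → edi=M[8]=8
or eax, edi → eax=(-1)|8=-1
add ecx, 4 → ecx=8+4=12
sub edx, 1 → edx=2-1=1
cmp edx, 0  (cmp 1,0)
jne L0: taken
mov edi, [ecx] → edi=M[12]=-8
sub eax, edi → eax=(-1)-(-8)=7
mov edi, [ecx] → edi=M[12]=-8
or eax, edi → eax=7|(-8)=-1
mov edi, [ecx] → edi=M[12]=-8
or eax, edi → eax=(-1)|(-8)=-1
add ecx, 4 → ecx=12+4=16
sub edx, 1 → edx=1-1=0
cmp edx, 0  (cmp 0,0)
jne L0: not taken
xor edi, 1 → edi=(-8)^1=-7
mov [4], edi → M[4]=-7
halt.
Total executed instructions: 47.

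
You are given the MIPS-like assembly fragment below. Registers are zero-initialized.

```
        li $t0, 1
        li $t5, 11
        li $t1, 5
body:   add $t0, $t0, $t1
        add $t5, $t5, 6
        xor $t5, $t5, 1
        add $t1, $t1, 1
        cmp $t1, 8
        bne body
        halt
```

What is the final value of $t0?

19

li $t0, 1 → $t0=1
li $t5, 11 → $t5=11
li $t1, 5 → $t1=5
add $t0, $t0, $t1 → $t0=1+5=6
add $t5, $t5, 6 → $t5=11+6=17
xor $t5, $t5, 1 → $t5=17^1=16
add $t1, $t1, 1 → $t1=5+1=6
cmp $t1, 8  (cmp 6,8)
bne body: taken
add $t0, $t0, $t1 → $t0=6+6=12
add $t5, $t5, 6 → $t5=16+6=22
xor $t5, $t5, 1 → $t5=22^1=23
add $t1, $t1, 1 → $t1=6+1=7
cmp $t1, 8  (cmp 7,8)
bne body: taken
add $t0, $t0, $t1 → $t0=12+7=19
add $t5, $t5, 6 → $t5=23+6=29
xor $t5, $t5, 1 → $t5=29^1=28
add $t1, $t1, 1 → $t1=7+1=8
cmp $t1, 8  (cmp 8,8)
bne body: not taken
halt.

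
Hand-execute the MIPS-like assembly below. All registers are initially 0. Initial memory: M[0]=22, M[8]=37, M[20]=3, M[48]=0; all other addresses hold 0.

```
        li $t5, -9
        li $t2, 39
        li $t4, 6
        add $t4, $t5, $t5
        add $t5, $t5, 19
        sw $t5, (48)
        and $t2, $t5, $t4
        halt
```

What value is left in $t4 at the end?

li $t5, -9 → $t5=-9
li $t2, 39 → $t2=39
li $t4, 6 → $t4=6
add $t4, $t5, $t5 → $t4=(-9)+(-9)=-18
add $t5, $t5, 19 → $t5=(-9)+19=10
sw $t5, (48) → M[48]=10
and $t2, $t5, $t4 → $t2=10&(-18)=10
halt.

-18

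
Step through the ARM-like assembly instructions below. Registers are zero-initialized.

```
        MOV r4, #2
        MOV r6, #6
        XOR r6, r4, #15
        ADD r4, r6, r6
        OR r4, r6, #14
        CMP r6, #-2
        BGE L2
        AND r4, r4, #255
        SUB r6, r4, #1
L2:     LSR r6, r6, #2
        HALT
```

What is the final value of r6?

MOV r4, #2 → r4=2
MOV r6, #6 → r6=6
XOR r6, r4, #15 → r6=2^15=13
ADD r4, r6, r6 → r4=13+13=26
OR r4, r6, #14 → r4=13|14=15
CMP r6, #-2  (cmp 13,-2)
BGE L2: taken
LSR r6, r6, #2 → r6=13>>2=3
halt.

3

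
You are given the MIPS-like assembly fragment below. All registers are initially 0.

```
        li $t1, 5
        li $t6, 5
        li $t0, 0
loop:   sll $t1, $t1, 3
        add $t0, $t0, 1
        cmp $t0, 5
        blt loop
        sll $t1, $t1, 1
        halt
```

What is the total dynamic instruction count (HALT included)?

$t1=5
$t6=5
$t0=0
$t1=5<<3=40
$t0=0+1=1
cmp $t0, 5  (cmp 1,5)
blt loop: taken
$t1=40<<3=320
$t0=1+1=2
cmp $t0, 5  (cmp 2,5)
blt loop: taken
$t1=320<<3=2560
$t0=2+1=3
cmp $t0, 5  (cmp 3,5)
blt loop: taken
$t1=2560<<3=20480
$t0=3+1=4
cmp $t0, 5  (cmp 4,5)
blt loop: taken
$t1=20480<<3=163840
$t0=4+1=5
cmp $t0, 5  (cmp 5,5)
blt loop: not taken
$t1=163840<<1=327680
halt.
Total executed instructions: 25.

25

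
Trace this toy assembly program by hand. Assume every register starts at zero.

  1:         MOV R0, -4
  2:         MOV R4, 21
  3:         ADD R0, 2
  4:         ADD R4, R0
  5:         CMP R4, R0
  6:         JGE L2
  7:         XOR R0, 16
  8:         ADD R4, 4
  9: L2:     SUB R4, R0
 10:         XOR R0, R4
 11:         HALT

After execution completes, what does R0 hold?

MOV R0, -4 → R0=-4
MOV R4, 21 → R4=21
ADD R0, 2 → R0=(-4)+2=-2
ADD R4, R0 → R4=21+(-2)=19
CMP R4, R0  (cmp 19,-2)
JGE L2: taken
SUB R4, R0 → R4=19-(-2)=21
XOR R0, R4 → R0=(-2)^21=-21
halt.

-21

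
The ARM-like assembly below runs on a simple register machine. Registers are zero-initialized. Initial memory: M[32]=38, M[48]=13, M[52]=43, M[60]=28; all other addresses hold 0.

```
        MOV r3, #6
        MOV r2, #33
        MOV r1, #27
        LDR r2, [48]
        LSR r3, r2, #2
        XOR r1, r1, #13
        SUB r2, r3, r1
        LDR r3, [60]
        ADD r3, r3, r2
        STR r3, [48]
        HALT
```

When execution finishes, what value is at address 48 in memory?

after MOV r3, #6: r3=6
after MOV r2, #33: r2=33
after MOV r1, #27: r1=27
after LDR r2, [48]: r2=M[48]=13
after LSR r3, r2, #2: r3=13>>2=3
after XOR r1, r1, #13: r1=27^13=22
after SUB r2, r3, r1: r2=3-22=-19
after LDR r3, [60]: r3=M[60]=28
after ADD r3, r3, r2: r3=28+(-19)=9
STR r3, [48] → M[48]=9
halt.

9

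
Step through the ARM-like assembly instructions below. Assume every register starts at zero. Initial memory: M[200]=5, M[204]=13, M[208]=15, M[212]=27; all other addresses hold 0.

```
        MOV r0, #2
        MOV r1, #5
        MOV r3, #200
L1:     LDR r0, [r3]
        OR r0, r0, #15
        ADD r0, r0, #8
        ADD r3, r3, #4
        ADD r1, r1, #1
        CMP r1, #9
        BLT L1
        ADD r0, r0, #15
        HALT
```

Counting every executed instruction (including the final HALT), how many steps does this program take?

33

r0=2
r1=5
r3=200
r0=M[200]=5
r0=5|15=15
r0=15+8=23
r3=200+4=204
r1=5+1=6
CMP r1, #9  (cmp 6,9)
BLT L1: taken
r0=M[204]=13
r0=13|15=15
r0=15+8=23
r3=204+4=208
r1=6+1=7
CMP r1, #9  (cmp 7,9)
BLT L1: taken
r0=M[208]=15
r0=15|15=15
r0=15+8=23
r3=208+4=212
r1=7+1=8
CMP r1, #9  (cmp 8,9)
BLT L1: taken
r0=M[212]=27
r0=27|15=31
r0=31+8=39
r3=212+4=216
r1=8+1=9
CMP r1, #9  (cmp 9,9)
BLT L1: not taken
r0=39+15=54
halt.
Total executed instructions: 33.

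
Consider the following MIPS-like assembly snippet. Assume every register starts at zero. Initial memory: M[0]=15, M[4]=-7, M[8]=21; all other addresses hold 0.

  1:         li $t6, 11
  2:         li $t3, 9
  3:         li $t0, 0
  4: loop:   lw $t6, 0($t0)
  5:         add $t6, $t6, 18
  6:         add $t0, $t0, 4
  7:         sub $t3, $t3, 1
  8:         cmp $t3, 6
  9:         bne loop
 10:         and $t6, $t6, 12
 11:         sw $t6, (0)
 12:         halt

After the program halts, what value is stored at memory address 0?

after li $t6, 11: $t6=11
after li $t3, 9: $t3=9
after li $t0, 0: $t0=0
after lw $t6, 0($t0): $t6=M[0]=15
after add $t6, $t6, 18: $t6=15+18=33
after add $t0, $t0, 4: $t0=0+4=4
after sub $t3, $t3, 1: $t3=9-1=8
cmp $t3, 6  (cmp 8,6)
bne loop: taken
after lw $t6, 0($t0): $t6=M[4]=-7
after add $t6, $t6, 18: $t6=(-7)+18=11
after add $t0, $t0, 4: $t0=4+4=8
after sub $t3, $t3, 1: $t3=8-1=7
cmp $t3, 6  (cmp 7,6)
bne loop: taken
after lw $t6, 0($t0): $t6=M[8]=21
after add $t6, $t6, 18: $t6=21+18=39
after add $t0, $t0, 4: $t0=8+4=12
after sub $t3, $t3, 1: $t3=7-1=6
cmp $t3, 6  (cmp 6,6)
bne loop: not taken
after and $t6, $t6, 12: $t6=39&12=4
sw $t6, (0) → M[0]=4
halt.

4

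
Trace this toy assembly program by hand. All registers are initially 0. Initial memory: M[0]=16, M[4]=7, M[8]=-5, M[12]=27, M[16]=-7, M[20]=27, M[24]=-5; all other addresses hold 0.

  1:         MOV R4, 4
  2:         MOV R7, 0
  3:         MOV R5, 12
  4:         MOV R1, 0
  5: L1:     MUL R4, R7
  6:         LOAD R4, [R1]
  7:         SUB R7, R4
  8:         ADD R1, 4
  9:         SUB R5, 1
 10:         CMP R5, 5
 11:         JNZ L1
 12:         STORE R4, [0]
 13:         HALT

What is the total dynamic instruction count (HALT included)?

MOV R4, 4 → R4=4
MOV R7, 0 → R7=0
MOV R5, 12 → R5=12
MOV R1, 0 → R1=0
MUL R4, R7 → R4=4*0=0
LOAD R4, [R1] → R4=M[0]=16
SUB R7, R4 → R7=0-16=-16
ADD R1, 4 → R1=0+4=4
SUB R5, 1 → R5=12-1=11
CMP R5, 5  (cmp 11,5)
JNZ L1: taken
MUL R4, R7 → R4=16*(-16)=-256
LOAD R4, [R1] → R4=M[4]=7
SUB R7, R4 → R7=(-16)-7=-23
ADD R1, 4 → R1=4+4=8
SUB R5, 1 → R5=11-1=10
CMP R5, 5  (cmp 10,5)
JNZ L1: taken
MUL R4, R7 → R4=7*(-23)=-161
LOAD R4, [R1] → R4=M[8]=-5
SUB R7, R4 → R7=(-23)-(-5)=-18
ADD R1, 4 → R1=8+4=12
SUB R5, 1 → R5=10-1=9
CMP R5, 5  (cmp 9,5)
JNZ L1: taken
MUL R4, R7 → R4=(-5)*(-18)=90
LOAD R4, [R1] → R4=M[12]=27
SUB R7, R4 → R7=(-18)-27=-45
ADD R1, 4 → R1=12+4=16
SUB R5, 1 → R5=9-1=8
CMP R5, 5  (cmp 8,5)
JNZ L1: taken
MUL R4, R7 → R4=27*(-45)=-1215
LOAD R4, [R1] → R4=M[16]=-7
SUB R7, R4 → R7=(-45)-(-7)=-38
ADD R1, 4 → R1=16+4=20
SUB R5, 1 → R5=8-1=7
CMP R5, 5  (cmp 7,5)
JNZ L1: taken
MUL R4, R7 → R4=(-7)*(-38)=266
LOAD R4, [R1] → R4=M[20]=27
SUB R7, R4 → R7=(-38)-27=-65
ADD R1, 4 → R1=20+4=24
SUB R5, 1 → R5=7-1=6
CMP R5, 5  (cmp 6,5)
JNZ L1: taken
MUL R4, R7 → R4=27*(-65)=-1755
LOAD R4, [R1] → R4=M[24]=-5
SUB R7, R4 → R7=(-65)-(-5)=-60
ADD R1, 4 → R1=24+4=28
SUB R5, 1 → R5=6-1=5
CMP R5, 5  (cmp 5,5)
JNZ L1: not taken
STORE R4, [0] → M[0]=-5
halt.
Total executed instructions: 55.

55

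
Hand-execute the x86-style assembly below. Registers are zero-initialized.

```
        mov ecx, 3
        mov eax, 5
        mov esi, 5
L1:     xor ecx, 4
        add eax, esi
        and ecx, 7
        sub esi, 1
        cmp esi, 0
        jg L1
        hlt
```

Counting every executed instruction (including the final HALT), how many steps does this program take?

mov ecx, 3 → ecx=3
mov eax, 5 → eax=5
mov esi, 5 → esi=5
xor ecx, 4 → ecx=3^4=7
add eax, esi → eax=5+5=10
and ecx, 7 → ecx=7&7=7
sub esi, 1 → esi=5-1=4
cmp esi, 0  (cmp 4,0)
jg L1: taken
xor ecx, 4 → ecx=7^4=3
add eax, esi → eax=10+4=14
and ecx, 7 → ecx=3&7=3
sub esi, 1 → esi=4-1=3
cmp esi, 0  (cmp 3,0)
jg L1: taken
xor ecx, 4 → ecx=3^4=7
add eax, esi → eax=14+3=17
and ecx, 7 → ecx=7&7=7
sub esi, 1 → esi=3-1=2
cmp esi, 0  (cmp 2,0)
jg L1: taken
xor ecx, 4 → ecx=7^4=3
add eax, esi → eax=17+2=19
and ecx, 7 → ecx=3&7=3
sub esi, 1 → esi=2-1=1
cmp esi, 0  (cmp 1,0)
jg L1: taken
xor ecx, 4 → ecx=3^4=7
add eax, esi → eax=19+1=20
and ecx, 7 → ecx=7&7=7
sub esi, 1 → esi=1-1=0
cmp esi, 0  (cmp 0,0)
jg L1: not taken
halt.
Total executed instructions: 34.

34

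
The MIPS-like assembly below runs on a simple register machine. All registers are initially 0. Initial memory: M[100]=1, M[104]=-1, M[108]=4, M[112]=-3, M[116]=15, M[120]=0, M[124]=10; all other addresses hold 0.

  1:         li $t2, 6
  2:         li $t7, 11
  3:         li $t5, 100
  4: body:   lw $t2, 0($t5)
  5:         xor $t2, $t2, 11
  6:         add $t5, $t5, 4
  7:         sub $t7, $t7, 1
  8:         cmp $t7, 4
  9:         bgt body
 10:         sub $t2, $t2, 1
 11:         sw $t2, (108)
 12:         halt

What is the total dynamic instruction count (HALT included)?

li $t2, 6 → $t2=6
li $t7, 11 → $t7=11
li $t5, 100 → $t5=100
lw $t2, 0($t5) → $t2=M[100]=1
xor $t2, $t2, 11 → $t2=1^11=10
add $t5, $t5, 4 → $t5=100+4=104
sub $t7, $t7, 1 → $t7=11-1=10
cmp $t7, 4  (cmp 10,4)
bgt body: taken
lw $t2, 0($t5) → $t2=M[104]=-1
xor $t2, $t2, 11 → $t2=(-1)^11=-12
add $t5, $t5, 4 → $t5=104+4=108
sub $t7, $t7, 1 → $t7=10-1=9
cmp $t7, 4  (cmp 9,4)
bgt body: taken
lw $t2, 0($t5) → $t2=M[108]=4
xor $t2, $t2, 11 → $t2=4^11=15
add $t5, $t5, 4 → $t5=108+4=112
sub $t7, $t7, 1 → $t7=9-1=8
cmp $t7, 4  (cmp 8,4)
bgt body: taken
lw $t2, 0($t5) → $t2=M[112]=-3
xor $t2, $t2, 11 → $t2=(-3)^11=-10
add $t5, $t5, 4 → $t5=112+4=116
sub $t7, $t7, 1 → $t7=8-1=7
cmp $t7, 4  (cmp 7,4)
bgt body: taken
lw $t2, 0($t5) → $t2=M[116]=15
xor $t2, $t2, 11 → $t2=15^11=4
add $t5, $t5, 4 → $t5=116+4=120
sub $t7, $t7, 1 → $t7=7-1=6
cmp $t7, 4  (cmp 6,4)
bgt body: taken
lw $t2, 0($t5) → $t2=M[120]=0
xor $t2, $t2, 11 → $t2=0^11=11
add $t5, $t5, 4 → $t5=120+4=124
sub $t7, $t7, 1 → $t7=6-1=5
cmp $t7, 4  (cmp 5,4)
bgt body: taken
lw $t2, 0($t5) → $t2=M[124]=10
xor $t2, $t2, 11 → $t2=10^11=1
add $t5, $t5, 4 → $t5=124+4=128
sub $t7, $t7, 1 → $t7=5-1=4
cmp $t7, 4  (cmp 4,4)
bgt body: not taken
sub $t2, $t2, 1 → $t2=1-1=0
sw $t2, (108) → M[108]=0
halt.
Total executed instructions: 48.

48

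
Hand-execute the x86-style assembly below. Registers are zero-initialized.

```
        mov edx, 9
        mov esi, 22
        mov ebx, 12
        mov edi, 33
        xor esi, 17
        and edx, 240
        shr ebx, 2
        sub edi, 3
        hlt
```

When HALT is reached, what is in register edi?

30

mov edx, 9 → edx=9
mov esi, 22 → esi=22
mov ebx, 12 → ebx=12
mov edi, 33 → edi=33
xor esi, 17 → esi=22^17=7
and edx, 240 → edx=9&240=0
shr ebx, 2 → ebx=12>>2=3
sub edi, 3 → edi=33-3=30
halt.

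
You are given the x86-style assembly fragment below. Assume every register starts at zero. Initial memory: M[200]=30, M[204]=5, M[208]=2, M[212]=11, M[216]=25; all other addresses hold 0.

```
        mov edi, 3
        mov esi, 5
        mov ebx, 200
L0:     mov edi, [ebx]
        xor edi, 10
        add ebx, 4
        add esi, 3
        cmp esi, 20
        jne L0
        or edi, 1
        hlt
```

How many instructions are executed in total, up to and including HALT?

after mov edi, 3: edi=3
after mov esi, 5: esi=5
after mov ebx, 200: ebx=200
after mov edi, [ebx]: edi=M[200]=30
after xor edi, 10: edi=30^10=20
after add ebx, 4: ebx=200+4=204
after add esi, 3: esi=5+3=8
cmp esi, 20  (cmp 8,20)
jne L0: taken
after mov edi, [ebx]: edi=M[204]=5
after xor edi, 10: edi=5^10=15
after add ebx, 4: ebx=204+4=208
after add esi, 3: esi=8+3=11
cmp esi, 20  (cmp 11,20)
jne L0: taken
after mov edi, [ebx]: edi=M[208]=2
after xor edi, 10: edi=2^10=8
after add ebx, 4: ebx=208+4=212
after add esi, 3: esi=11+3=14
cmp esi, 20  (cmp 14,20)
jne L0: taken
after mov edi, [ebx]: edi=M[212]=11
after xor edi, 10: edi=11^10=1
after add ebx, 4: ebx=212+4=216
after add esi, 3: esi=14+3=17
cmp esi, 20  (cmp 17,20)
jne L0: taken
after mov edi, [ebx]: edi=M[216]=25
after xor edi, 10: edi=25^10=19
after add ebx, 4: ebx=216+4=220
after add esi, 3: esi=17+3=20
cmp esi, 20  (cmp 20,20)
jne L0: not taken
after or edi, 1: edi=19|1=19
halt.
Total executed instructions: 35.

35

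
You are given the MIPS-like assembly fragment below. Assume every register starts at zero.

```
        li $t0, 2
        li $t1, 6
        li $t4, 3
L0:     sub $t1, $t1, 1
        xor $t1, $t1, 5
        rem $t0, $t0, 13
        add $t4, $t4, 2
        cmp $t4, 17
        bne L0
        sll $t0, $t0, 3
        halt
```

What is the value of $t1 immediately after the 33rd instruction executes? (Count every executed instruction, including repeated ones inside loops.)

-8

li $t0, 2 → $t0=2
li $t1, 6 → $t1=6
li $t4, 3 → $t4=3
sub $t1, $t1, 1 → $t1=6-1=5
xor $t1, $t1, 5 → $t1=5^5=0
rem $t0, $t0, 13 → $t0=2%13=2
add $t4, $t4, 2 → $t4=3+2=5
cmp $t4, 17  (cmp 5,17)
bne L0: taken
sub $t1, $t1, 1 → $t1=0-1=-1
xor $t1, $t1, 5 → $t1=(-1)^5=-6
rem $t0, $t0, 13 → $t0=2%13=2
add $t4, $t4, 2 → $t4=5+2=7
cmp $t4, 17  (cmp 7,17)
bne L0: taken
sub $t1, $t1, 1 → $t1=(-6)-1=-7
xor $t1, $t1, 5 → $t1=(-7)^5=-4
rem $t0, $t0, 13 → $t0=2%13=2
add $t4, $t4, 2 → $t4=7+2=9
cmp $t4, 17  (cmp 9,17)
bne L0: taken
sub $t1, $t1, 1 → $t1=(-4)-1=-5
xor $t1, $t1, 5 → $t1=(-5)^5=-2
rem $t0, $t0, 13 → $t0=2%13=2
add $t4, $t4, 2 → $t4=9+2=11
cmp $t4, 17  (cmp 11,17)
bne L0: taken
sub $t1, $t1, 1 → $t1=(-2)-1=-3
xor $t1, $t1, 5 → $t1=(-3)^5=-8
rem $t0, $t0, 13 → $t0=2%13=2
add $t4, $t4, 2 → $t4=11+2=13
cmp $t4, 17  (cmp 13,17)
bne L0: taken
After step 33: $t1 = -8.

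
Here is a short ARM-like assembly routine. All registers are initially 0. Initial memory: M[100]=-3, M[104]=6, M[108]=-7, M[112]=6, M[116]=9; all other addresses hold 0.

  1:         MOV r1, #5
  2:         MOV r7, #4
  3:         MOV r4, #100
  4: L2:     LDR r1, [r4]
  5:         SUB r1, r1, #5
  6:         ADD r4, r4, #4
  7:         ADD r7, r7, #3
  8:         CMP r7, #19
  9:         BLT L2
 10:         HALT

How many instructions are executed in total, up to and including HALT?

34

MOV r1, #5 → r1=5
MOV r7, #4 → r7=4
MOV r4, #100 → r4=100
LDR r1, [r4] → r1=M[100]=-3
SUB r1, r1, #5 → r1=(-3)-5=-8
ADD r4, r4, #4 → r4=100+4=104
ADD r7, r7, #3 → r7=4+3=7
CMP r7, #19  (cmp 7,19)
BLT L2: taken
LDR r1, [r4] → r1=M[104]=6
SUB r1, r1, #5 → r1=6-5=1
ADD r4, r4, #4 → r4=104+4=108
ADD r7, r7, #3 → r7=7+3=10
CMP r7, #19  (cmp 10,19)
BLT L2: taken
LDR r1, [r4] → r1=M[108]=-7
SUB r1, r1, #5 → r1=(-7)-5=-12
ADD r4, r4, #4 → r4=108+4=112
ADD r7, r7, #3 → r7=10+3=13
CMP r7, #19  (cmp 13,19)
BLT L2: taken
LDR r1, [r4] → r1=M[112]=6
SUB r1, r1, #5 → r1=6-5=1
ADD r4, r4, #4 → r4=112+4=116
ADD r7, r7, #3 → r7=13+3=16
CMP r7, #19  (cmp 16,19)
BLT L2: taken
LDR r1, [r4] → r1=M[116]=9
SUB r1, r1, #5 → r1=9-5=4
ADD r4, r4, #4 → r4=116+4=120
ADD r7, r7, #3 → r7=16+3=19
CMP r7, #19  (cmp 19,19)
BLT L2: not taken
halt.
Total executed instructions: 34.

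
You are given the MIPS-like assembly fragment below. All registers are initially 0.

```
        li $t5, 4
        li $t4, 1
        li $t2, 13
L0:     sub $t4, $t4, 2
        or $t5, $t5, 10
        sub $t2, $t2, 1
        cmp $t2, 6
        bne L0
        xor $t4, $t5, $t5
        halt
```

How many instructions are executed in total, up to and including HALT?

40

li $t5, 4 → $t5=4
li $t4, 1 → $t4=1
li $t2, 13 → $t2=13
sub $t4, $t4, 2 → $t4=1-2=-1
or $t5, $t5, 10 → $t5=4|10=14
sub $t2, $t2, 1 → $t2=13-1=12
cmp $t2, 6  (cmp 12,6)
bne L0: taken
sub $t4, $t4, 2 → $t4=(-1)-2=-3
or $t5, $t5, 10 → $t5=14|10=14
sub $t2, $t2, 1 → $t2=12-1=11
cmp $t2, 6  (cmp 11,6)
bne L0: taken
sub $t4, $t4, 2 → $t4=(-3)-2=-5
or $t5, $t5, 10 → $t5=14|10=14
sub $t2, $t2, 1 → $t2=11-1=10
cmp $t2, 6  (cmp 10,6)
bne L0: taken
sub $t4, $t4, 2 → $t4=(-5)-2=-7
or $t5, $t5, 10 → $t5=14|10=14
sub $t2, $t2, 1 → $t2=10-1=9
cmp $t2, 6  (cmp 9,6)
bne L0: taken
sub $t4, $t4, 2 → $t4=(-7)-2=-9
or $t5, $t5, 10 → $t5=14|10=14
sub $t2, $t2, 1 → $t2=9-1=8
cmp $t2, 6  (cmp 8,6)
bne L0: taken
sub $t4, $t4, 2 → $t4=(-9)-2=-11
or $t5, $t5, 10 → $t5=14|10=14
sub $t2, $t2, 1 → $t2=8-1=7
cmp $t2, 6  (cmp 7,6)
bne L0: taken
sub $t4, $t4, 2 → $t4=(-11)-2=-13
or $t5, $t5, 10 → $t5=14|10=14
sub $t2, $t2, 1 → $t2=7-1=6
cmp $t2, 6  (cmp 6,6)
bne L0: not taken
xor $t4, $t5, $t5 → $t4=14^14=0
halt.
Total executed instructions: 40.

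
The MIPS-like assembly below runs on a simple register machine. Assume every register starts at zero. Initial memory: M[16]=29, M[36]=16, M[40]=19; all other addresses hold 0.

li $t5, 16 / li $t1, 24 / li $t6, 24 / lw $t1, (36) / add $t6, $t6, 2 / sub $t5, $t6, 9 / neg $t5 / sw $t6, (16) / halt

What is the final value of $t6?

26

$t5=16
$t1=24
$t6=24
$t1=M[36]=16
$t6=24+2=26
$t5=26-9=17
$t5=-(17)=-17
sw $t6, (16) → M[16]=26
halt.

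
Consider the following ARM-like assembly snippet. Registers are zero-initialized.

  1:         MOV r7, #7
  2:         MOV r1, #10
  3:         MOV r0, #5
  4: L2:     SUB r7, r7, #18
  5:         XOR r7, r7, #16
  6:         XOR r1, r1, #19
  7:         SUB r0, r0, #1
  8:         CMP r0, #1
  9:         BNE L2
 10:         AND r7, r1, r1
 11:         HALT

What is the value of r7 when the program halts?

MOV r7, #7 → r7=7
MOV r1, #10 → r1=10
MOV r0, #5 → r0=5
SUB r7, r7, #18 → r7=7-18=-11
XOR r7, r7, #16 → r7=(-11)^16=-27
XOR r1, r1, #19 → r1=10^19=25
SUB r0, r0, #1 → r0=5-1=4
CMP r0, #1  (cmp 4,1)
BNE L2: taken
SUB r7, r7, #18 → r7=(-27)-18=-45
XOR r7, r7, #16 → r7=(-45)^16=-61
XOR r1, r1, #19 → r1=25^19=10
SUB r0, r0, #1 → r0=4-1=3
CMP r0, #1  (cmp 3,1)
BNE L2: taken
SUB r7, r7, #18 → r7=(-61)-18=-79
XOR r7, r7, #16 → r7=(-79)^16=-95
XOR r1, r1, #19 → r1=10^19=25
SUB r0, r0, #1 → r0=3-1=2
CMP r0, #1  (cmp 2,1)
BNE L2: taken
SUB r7, r7, #18 → r7=(-95)-18=-113
XOR r7, r7, #16 → r7=(-113)^16=-97
XOR r1, r1, #19 → r1=25^19=10
SUB r0, r0, #1 → r0=2-1=1
CMP r0, #1  (cmp 1,1)
BNE L2: not taken
AND r7, r1, r1 → r7=10&10=10
halt.

10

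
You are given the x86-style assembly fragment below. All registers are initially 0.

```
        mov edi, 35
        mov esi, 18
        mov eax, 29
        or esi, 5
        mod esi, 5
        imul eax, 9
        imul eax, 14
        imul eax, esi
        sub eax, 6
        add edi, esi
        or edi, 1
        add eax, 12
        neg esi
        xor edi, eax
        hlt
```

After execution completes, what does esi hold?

-3

edi=35
esi=18
eax=29
esi=18|5=23
esi=23%5=3
eax=29*9=261
eax=261*14=3654
eax=3654*3=10962
eax=10962-6=10956
edi=35+3=38
edi=38|1=39
eax=10956+12=10968
esi=-(3)=-3
edi=39^10968=11007
halt.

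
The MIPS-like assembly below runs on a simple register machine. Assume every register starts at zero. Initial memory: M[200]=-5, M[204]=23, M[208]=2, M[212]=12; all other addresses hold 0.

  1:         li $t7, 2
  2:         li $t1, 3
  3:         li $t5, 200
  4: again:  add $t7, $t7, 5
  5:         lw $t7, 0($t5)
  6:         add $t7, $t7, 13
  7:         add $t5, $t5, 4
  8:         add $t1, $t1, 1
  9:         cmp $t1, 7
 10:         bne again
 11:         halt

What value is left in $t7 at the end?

li $t7, 2 → $t7=2
li $t1, 3 → $t1=3
li $t5, 200 → $t5=200
add $t7, $t7, 5 → $t7=2+5=7
lw $t7, 0($t5) → $t7=M[200]=-5
add $t7, $t7, 13 → $t7=(-5)+13=8
add $t5, $t5, 4 → $t5=200+4=204
add $t1, $t1, 1 → $t1=3+1=4
cmp $t1, 7  (cmp 4,7)
bne again: taken
add $t7, $t7, 5 → $t7=8+5=13
lw $t7, 0($t5) → $t7=M[204]=23
add $t7, $t7, 13 → $t7=23+13=36
add $t5, $t5, 4 → $t5=204+4=208
add $t1, $t1, 1 → $t1=4+1=5
cmp $t1, 7  (cmp 5,7)
bne again: taken
add $t7, $t7, 5 → $t7=36+5=41
lw $t7, 0($t5) → $t7=M[208]=2
add $t7, $t7, 13 → $t7=2+13=15
add $t5, $t5, 4 → $t5=208+4=212
add $t1, $t1, 1 → $t1=5+1=6
cmp $t1, 7  (cmp 6,7)
bne again: taken
add $t7, $t7, 5 → $t7=15+5=20
lw $t7, 0($t5) → $t7=M[212]=12
add $t7, $t7, 13 → $t7=12+13=25
add $t5, $t5, 4 → $t5=212+4=216
add $t1, $t1, 1 → $t1=6+1=7
cmp $t1, 7  (cmp 7,7)
bne again: not taken
halt.

25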